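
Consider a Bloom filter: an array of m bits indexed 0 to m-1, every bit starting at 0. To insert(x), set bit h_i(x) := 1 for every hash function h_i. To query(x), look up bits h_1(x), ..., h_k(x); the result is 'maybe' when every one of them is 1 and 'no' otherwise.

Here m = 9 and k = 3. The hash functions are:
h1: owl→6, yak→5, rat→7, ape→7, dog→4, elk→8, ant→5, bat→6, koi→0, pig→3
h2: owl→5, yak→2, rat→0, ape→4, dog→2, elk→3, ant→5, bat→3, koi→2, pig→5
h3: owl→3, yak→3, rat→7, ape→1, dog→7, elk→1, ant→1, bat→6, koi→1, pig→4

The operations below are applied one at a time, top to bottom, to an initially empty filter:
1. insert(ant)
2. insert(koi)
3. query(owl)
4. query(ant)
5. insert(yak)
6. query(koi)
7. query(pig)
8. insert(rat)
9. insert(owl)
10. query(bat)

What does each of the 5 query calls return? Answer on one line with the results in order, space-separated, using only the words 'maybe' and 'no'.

Start: bits=000000000
Op 1: insert ant -> sets bits 1 5 -> bits=010001000
Op 2: insert koi -> sets bits 0 1 2 -> bits=111001000
Op 3: query owl -> checks bit3=0, bit5=1, bit6=0 (has a 0) -> no
Op 4: query ant -> checks bit1=1, bit5=1 (all 1) -> maybe
Op 5: insert yak -> sets bits 2 3 5 -> bits=111101000
Op 6: query koi -> checks bit0=1, bit1=1, bit2=1 (all 1) -> maybe
Op 7: query pig -> checks bit3=1, bit4=0, bit5=1 (has a 0) -> no
Op 8: insert rat -> sets bits 0 7 -> bits=111101010
Op 9: insert owl -> sets bits 3 5 6 -> bits=111101110
Op 10: query bat -> checks bit3=1, bit6=1 (all 1) -> maybe
Query results in order: no maybe maybe no maybe

Answer: no maybe maybe no maybe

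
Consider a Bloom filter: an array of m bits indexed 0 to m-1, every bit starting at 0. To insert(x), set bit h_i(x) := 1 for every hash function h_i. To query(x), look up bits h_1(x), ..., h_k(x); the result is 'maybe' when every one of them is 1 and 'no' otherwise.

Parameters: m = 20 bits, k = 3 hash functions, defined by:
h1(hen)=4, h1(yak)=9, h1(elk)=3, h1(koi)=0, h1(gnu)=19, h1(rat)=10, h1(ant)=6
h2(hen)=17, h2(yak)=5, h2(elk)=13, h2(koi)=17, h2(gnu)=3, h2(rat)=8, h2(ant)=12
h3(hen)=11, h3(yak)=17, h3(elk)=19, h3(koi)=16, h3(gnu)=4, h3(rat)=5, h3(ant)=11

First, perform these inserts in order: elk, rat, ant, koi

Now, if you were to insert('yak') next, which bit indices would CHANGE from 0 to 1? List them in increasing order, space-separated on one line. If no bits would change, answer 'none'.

Answer: 9

Derivation:
Start: bits=00000000000000000000
After insert 'elk': sets bits 3 13 19 -> bits=00010000000001000001
After insert 'rat': sets bits 5 8 10 -> bits=00010100101001000001
After insert 'ant': sets bits 6 11 12 -> bits=00010110101111000001
After insert 'koi': sets bits 0 16 17 -> bits=10010110101111001101
insert 'yak' would touch bits 5 9 17; currently bit5=1, bit9=0, bit17=1
Bits that are 0 among those (would change 0->1): 9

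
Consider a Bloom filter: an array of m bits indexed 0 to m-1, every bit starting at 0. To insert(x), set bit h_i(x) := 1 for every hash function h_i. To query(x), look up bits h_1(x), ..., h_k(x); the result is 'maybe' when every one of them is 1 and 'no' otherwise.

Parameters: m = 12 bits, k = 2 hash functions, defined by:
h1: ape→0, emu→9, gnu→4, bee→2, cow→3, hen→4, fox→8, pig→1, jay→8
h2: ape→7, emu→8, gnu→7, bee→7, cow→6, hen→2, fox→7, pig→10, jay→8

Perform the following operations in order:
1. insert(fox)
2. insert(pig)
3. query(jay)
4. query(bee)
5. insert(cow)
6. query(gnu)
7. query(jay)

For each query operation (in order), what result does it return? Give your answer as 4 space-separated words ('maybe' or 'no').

Start: bits=000000000000
Op 1: insert fox -> sets bits 7 8 -> bits=000000011000
Op 2: insert pig -> sets bits 1 10 -> bits=010000011010
Op 3: query jay -> checks bit8=1 (all 1) -> maybe
Op 4: query bee -> checks bit2=0, bit7=1 (has a 0) -> no
Op 5: insert cow -> sets bits 3 6 -> bits=010100111010
Op 6: query gnu -> checks bit4=0, bit7=1 (has a 0) -> no
Op 7: query jay -> checks bit8=1 (all 1) -> maybe
Query results in order: maybe no no maybe

Answer: maybe no no maybe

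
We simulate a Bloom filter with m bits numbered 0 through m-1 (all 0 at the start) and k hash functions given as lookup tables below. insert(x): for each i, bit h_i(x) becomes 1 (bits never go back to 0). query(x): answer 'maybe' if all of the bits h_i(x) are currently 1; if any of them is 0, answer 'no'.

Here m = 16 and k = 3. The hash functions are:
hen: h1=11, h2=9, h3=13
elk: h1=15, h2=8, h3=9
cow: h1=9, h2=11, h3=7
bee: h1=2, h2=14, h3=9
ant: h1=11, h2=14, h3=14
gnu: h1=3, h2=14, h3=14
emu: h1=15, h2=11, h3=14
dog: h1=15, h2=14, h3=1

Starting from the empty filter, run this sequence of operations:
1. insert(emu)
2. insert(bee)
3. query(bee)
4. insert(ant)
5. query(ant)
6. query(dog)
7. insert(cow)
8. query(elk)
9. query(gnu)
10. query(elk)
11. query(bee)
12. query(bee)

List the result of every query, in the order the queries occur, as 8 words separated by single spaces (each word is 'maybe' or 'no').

Start: bits=0000000000000000
Op 1: insert emu -> sets bits 11 14 15 -> bits=0000000000010011
Op 2: insert bee -> sets bits 2 9 14 -> bits=0010000001010011
Op 3: query bee -> checks bit2=1, bit9=1, bit14=1 (all 1) -> maybe
Op 4: insert ant -> sets bits 11 14 -> bits=0010000001010011
Op 5: query ant -> checks bit11=1, bit14=1 (all 1) -> maybe
Op 6: query dog -> checks bit1=0, bit14=1, bit15=1 (has a 0) -> no
Op 7: insert cow -> sets bits 7 9 11 -> bits=0010000101010011
Op 8: query elk -> checks bit8=0, bit9=1, bit15=1 (has a 0) -> no
Op 9: query gnu -> checks bit3=0, bit14=1 (has a 0) -> no
Op 10: query elk -> checks bit8=0, bit9=1, bit15=1 (has a 0) -> no
Op 11: query bee -> checks bit2=1, bit9=1, bit14=1 (all 1) -> maybe
Op 12: query bee -> checks bit2=1, bit9=1, bit14=1 (all 1) -> maybe
Query results in order: maybe maybe no no no no maybe maybe

Answer: maybe maybe no no no no maybe maybe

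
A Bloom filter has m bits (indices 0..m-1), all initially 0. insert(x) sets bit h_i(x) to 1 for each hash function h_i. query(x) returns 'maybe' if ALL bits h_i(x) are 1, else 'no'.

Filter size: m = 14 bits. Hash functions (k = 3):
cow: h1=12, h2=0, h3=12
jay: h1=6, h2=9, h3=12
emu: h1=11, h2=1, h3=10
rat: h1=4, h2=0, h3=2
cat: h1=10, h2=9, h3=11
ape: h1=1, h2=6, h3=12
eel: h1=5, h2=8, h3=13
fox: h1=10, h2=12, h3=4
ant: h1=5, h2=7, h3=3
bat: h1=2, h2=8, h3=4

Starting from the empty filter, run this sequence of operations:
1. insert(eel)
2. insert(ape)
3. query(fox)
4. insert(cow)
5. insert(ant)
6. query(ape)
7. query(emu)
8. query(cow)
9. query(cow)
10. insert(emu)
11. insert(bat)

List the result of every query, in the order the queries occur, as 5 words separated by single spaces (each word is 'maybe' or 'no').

Start: bits=00000000000000
Op 1: insert eel -> sets bits 5 8 13 -> bits=00000100100001
Op 2: insert ape -> sets bits 1 6 12 -> bits=01000110100011
Op 3: query fox -> checks bit4=0, bit10=0, bit12=1 (has a 0) -> no
Op 4: insert cow -> sets bits 0 12 -> bits=11000110100011
Op 5: insert ant -> sets bits 3 5 7 -> bits=11010111100011
Op 6: query ape -> checks bit1=1, bit6=1, bit12=1 (all 1) -> maybe
Op 7: query emu -> checks bit1=1, bit10=0, bit11=0 (has a 0) -> no
Op 8: query cow -> checks bit0=1, bit12=1 (all 1) -> maybe
Op 9: query cow -> checks bit0=1, bit12=1 (all 1) -> maybe
Op 10: insert emu -> sets bits 1 10 11 -> bits=11010111101111
Op 11: insert bat -> sets bits 2 4 8 -> bits=11111111101111
Query results in order: no maybe no maybe maybe

Answer: no maybe no maybe maybe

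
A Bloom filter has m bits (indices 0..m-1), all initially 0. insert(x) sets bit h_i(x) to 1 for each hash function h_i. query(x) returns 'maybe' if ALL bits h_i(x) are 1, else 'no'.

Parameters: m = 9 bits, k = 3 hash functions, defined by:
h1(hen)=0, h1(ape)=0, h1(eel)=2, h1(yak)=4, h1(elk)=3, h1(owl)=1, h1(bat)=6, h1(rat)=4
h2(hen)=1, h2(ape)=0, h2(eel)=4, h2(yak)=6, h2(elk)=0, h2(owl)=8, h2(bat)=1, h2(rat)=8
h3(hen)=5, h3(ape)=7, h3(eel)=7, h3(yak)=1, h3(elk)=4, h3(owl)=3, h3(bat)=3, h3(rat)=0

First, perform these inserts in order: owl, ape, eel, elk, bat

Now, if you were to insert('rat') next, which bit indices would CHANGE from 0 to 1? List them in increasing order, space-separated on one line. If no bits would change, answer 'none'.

Answer: none

Derivation:
Start: bits=000000000
After insert 'owl': sets bits 1 3 8 -> bits=010100001
After insert 'ape': sets bits 0 7 -> bits=110100011
After insert 'eel': sets bits 2 4 7 -> bits=111110011
After insert 'elk': sets bits 0 3 4 -> bits=111110011
After insert 'bat': sets bits 1 3 6 -> bits=111110111
insert 'rat' would touch bits 0 4 8; currently bit0=1, bit4=1, bit8=1
Bits that are 0 among those (would change 0->1): none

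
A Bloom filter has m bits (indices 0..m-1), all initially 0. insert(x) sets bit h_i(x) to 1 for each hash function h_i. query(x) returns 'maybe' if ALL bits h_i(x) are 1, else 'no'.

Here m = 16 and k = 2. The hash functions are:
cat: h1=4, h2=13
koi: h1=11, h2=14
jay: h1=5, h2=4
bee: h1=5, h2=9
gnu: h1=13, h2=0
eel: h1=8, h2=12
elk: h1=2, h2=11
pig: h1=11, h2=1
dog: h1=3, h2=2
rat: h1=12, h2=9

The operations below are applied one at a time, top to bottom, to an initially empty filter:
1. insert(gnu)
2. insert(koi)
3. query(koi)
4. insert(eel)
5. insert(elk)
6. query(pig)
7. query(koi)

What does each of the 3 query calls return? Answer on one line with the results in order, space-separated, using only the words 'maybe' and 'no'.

Answer: maybe no maybe

Derivation:
Start: bits=0000000000000000
Op 1: insert gnu -> sets bits 0 13 -> bits=1000000000000100
Op 2: insert koi -> sets bits 11 14 -> bits=1000000000010110
Op 3: query koi -> checks bit11=1, bit14=1 (all 1) -> maybe
Op 4: insert eel -> sets bits 8 12 -> bits=1000000010011110
Op 5: insert elk -> sets bits 2 11 -> bits=1010000010011110
Op 6: query pig -> checks bit1=0, bit11=1 (has a 0) -> no
Op 7: query koi -> checks bit11=1, bit14=1 (all 1) -> maybe
Query results in order: maybe no maybe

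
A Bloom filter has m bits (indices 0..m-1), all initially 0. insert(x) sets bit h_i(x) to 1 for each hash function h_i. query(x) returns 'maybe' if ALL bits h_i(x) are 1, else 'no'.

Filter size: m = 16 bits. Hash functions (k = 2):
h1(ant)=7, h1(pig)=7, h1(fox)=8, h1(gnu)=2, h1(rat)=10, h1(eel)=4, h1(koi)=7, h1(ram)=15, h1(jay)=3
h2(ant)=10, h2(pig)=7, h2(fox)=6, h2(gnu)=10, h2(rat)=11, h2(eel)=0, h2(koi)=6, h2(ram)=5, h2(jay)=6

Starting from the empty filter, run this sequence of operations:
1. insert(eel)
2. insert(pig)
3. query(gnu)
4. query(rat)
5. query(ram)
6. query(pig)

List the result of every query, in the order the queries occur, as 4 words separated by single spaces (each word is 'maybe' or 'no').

Start: bits=0000000000000000
Op 1: insert eel -> sets bits 0 4 -> bits=1000100000000000
Op 2: insert pig -> sets bits 7 -> bits=1000100100000000
Op 3: query gnu -> checks bit2=0, bit10=0 (has a 0) -> no
Op 4: query rat -> checks bit10=0, bit11=0 (has a 0) -> no
Op 5: query ram -> checks bit5=0, bit15=0 (has a 0) -> no
Op 6: query pig -> checks bit7=1 (all 1) -> maybe
Query results in order: no no no maybe

Answer: no no no maybe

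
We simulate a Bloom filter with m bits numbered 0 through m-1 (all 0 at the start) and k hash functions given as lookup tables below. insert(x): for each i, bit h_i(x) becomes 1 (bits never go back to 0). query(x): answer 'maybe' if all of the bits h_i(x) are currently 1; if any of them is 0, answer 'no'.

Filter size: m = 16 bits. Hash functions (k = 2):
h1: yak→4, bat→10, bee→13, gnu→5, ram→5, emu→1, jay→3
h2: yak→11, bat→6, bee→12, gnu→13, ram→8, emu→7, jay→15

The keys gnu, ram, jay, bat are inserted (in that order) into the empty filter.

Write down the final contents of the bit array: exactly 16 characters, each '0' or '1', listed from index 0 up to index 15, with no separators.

Answer: 0001011010100101

Derivation:
Start: bits=0000000000000000
After insert 'gnu': sets bits 5 13 -> bits=0000010000000100
After insert 'ram': sets bits 5 8 -> bits=0000010010000100
After insert 'jay': sets bits 3 15 -> bits=0001010010000101
After insert 'bat': sets bits 6 10 -> bits=0001011010100101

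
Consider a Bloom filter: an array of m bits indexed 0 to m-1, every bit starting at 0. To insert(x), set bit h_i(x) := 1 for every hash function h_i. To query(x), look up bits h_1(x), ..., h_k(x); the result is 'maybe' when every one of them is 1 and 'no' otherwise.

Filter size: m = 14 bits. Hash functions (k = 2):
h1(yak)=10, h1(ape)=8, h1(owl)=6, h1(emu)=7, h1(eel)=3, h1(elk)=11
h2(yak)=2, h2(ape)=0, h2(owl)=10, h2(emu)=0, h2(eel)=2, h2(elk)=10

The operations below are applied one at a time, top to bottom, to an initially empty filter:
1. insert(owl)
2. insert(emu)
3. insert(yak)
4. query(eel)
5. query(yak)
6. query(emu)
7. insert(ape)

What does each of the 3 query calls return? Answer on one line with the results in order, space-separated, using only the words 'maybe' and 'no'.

Start: bits=00000000000000
Op 1: insert owl -> sets bits 6 10 -> bits=00000010001000
Op 2: insert emu -> sets bits 0 7 -> bits=10000011001000
Op 3: insert yak -> sets bits 2 10 -> bits=10100011001000
Op 4: query eel -> checks bit2=1, bit3=0 (has a 0) -> no
Op 5: query yak -> checks bit2=1, bit10=1 (all 1) -> maybe
Op 6: query emu -> checks bit0=1, bit7=1 (all 1) -> maybe
Op 7: insert ape -> sets bits 0 8 -> bits=10100011101000
Query results in order: no maybe maybe

Answer: no maybe maybe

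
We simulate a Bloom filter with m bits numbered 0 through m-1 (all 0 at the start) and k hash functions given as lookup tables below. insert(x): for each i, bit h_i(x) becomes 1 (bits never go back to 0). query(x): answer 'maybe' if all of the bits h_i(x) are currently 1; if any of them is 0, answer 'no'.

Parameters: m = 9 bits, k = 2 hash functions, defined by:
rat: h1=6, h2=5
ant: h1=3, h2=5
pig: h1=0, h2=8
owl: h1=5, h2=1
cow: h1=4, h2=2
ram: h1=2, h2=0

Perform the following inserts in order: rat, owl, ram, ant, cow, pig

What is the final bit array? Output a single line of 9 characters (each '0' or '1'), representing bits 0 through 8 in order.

Answer: 111111101

Derivation:
Start: bits=000000000
After insert 'rat': sets bits 5 6 -> bits=000001100
After insert 'owl': sets bits 1 5 -> bits=010001100
After insert 'ram': sets bits 0 2 -> bits=111001100
After insert 'ant': sets bits 3 5 -> bits=111101100
After insert 'cow': sets bits 2 4 -> bits=111111100
After insert 'pig': sets bits 0 8 -> bits=111111101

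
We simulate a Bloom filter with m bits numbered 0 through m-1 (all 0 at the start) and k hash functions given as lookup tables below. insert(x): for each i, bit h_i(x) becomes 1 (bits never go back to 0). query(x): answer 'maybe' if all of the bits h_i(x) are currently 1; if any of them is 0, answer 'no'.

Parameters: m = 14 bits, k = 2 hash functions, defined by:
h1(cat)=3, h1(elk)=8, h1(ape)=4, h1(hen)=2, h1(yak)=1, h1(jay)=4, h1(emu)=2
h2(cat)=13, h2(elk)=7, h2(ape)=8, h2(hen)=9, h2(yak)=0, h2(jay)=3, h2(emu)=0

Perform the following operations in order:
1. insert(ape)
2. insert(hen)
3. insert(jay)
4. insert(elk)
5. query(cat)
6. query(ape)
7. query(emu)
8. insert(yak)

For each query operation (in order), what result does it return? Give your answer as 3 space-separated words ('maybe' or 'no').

Answer: no maybe no

Derivation:
Start: bits=00000000000000
Op 1: insert ape -> sets bits 4 8 -> bits=00001000100000
Op 2: insert hen -> sets bits 2 9 -> bits=00101000110000
Op 3: insert jay -> sets bits 3 4 -> bits=00111000110000
Op 4: insert elk -> sets bits 7 8 -> bits=00111001110000
Op 5: query cat -> checks bit3=1, bit13=0 (has a 0) -> no
Op 6: query ape -> checks bit4=1, bit8=1 (all 1) -> maybe
Op 7: query emu -> checks bit0=0, bit2=1 (has a 0) -> no
Op 8: insert yak -> sets bits 0 1 -> bits=11111001110000
Query results in order: no maybe no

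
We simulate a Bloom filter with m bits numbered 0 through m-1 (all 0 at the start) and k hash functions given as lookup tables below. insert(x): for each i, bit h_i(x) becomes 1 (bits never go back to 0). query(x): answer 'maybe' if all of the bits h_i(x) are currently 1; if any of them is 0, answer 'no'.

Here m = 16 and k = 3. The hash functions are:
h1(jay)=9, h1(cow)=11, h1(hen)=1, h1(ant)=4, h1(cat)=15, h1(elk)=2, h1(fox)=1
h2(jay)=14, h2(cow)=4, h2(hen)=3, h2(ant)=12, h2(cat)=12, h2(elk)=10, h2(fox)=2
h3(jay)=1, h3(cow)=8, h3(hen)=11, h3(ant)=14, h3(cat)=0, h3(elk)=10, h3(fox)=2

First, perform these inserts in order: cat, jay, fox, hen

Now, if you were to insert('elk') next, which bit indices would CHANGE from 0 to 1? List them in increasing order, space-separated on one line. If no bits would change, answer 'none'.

Start: bits=0000000000000000
After insert 'cat': sets bits 0 12 15 -> bits=1000000000001001
After insert 'jay': sets bits 1 9 14 -> bits=1100000001001011
After insert 'fox': sets bits 1 2 -> bits=1110000001001011
After insert 'hen': sets bits 1 3 11 -> bits=1111000001011011
insert 'elk' would touch bits 2 10; currently bit2=1, bit10=0
Bits that are 0 among those (would change 0->1): 10

Answer: 10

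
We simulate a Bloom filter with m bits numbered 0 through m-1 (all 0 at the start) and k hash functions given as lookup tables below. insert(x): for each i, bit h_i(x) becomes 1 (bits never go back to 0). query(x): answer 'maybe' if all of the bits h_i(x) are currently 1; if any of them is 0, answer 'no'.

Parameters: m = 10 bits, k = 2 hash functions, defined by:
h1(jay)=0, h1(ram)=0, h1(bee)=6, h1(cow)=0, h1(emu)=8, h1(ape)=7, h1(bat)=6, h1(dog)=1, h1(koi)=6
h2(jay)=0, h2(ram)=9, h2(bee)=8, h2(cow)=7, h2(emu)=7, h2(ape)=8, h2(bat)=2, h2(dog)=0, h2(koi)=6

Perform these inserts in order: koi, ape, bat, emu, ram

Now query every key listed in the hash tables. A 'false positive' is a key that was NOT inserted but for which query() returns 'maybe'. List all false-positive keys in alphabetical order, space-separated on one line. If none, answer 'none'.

Answer: bee cow jay

Derivation:
Start: bits=0000000000
After insert 'koi': sets bits 6 -> bits=0000001000
After insert 'ape': sets bits 7 8 -> bits=0000001110
After insert 'bat': sets bits 2 6 -> bits=0010001110
After insert 'emu': sets bits 7 8 -> bits=0010001110
After insert 'ram': sets bits 0 9 -> bits=1010001111
Not inserted: bee cow dog jay — query each against bits=1010001111:
query bee: checks bit6=1, bit8=1 (all 1) -> maybe => FALSE POSITIVE
query cow: checks bit0=1, bit7=1 (all 1) -> maybe => FALSE POSITIVE
query dog: checks bit0=1, bit1=0 (has a 0) -> no => not a false positive
query jay: checks bit0=1 (all 1) -> maybe => FALSE POSITIVE
False positives (alphabetical): bee cow jay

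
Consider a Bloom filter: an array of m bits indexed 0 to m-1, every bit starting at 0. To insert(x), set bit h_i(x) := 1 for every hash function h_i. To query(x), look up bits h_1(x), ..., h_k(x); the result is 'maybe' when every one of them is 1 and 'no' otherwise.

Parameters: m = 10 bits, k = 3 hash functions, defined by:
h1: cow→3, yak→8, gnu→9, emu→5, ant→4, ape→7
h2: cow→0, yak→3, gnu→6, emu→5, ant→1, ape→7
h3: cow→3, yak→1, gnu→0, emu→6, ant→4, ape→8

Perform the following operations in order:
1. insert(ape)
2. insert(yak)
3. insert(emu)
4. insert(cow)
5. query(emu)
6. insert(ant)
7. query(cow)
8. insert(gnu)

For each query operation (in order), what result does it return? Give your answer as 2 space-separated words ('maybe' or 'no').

Answer: maybe maybe

Derivation:
Start: bits=0000000000
Op 1: insert ape -> sets bits 7 8 -> bits=0000000110
Op 2: insert yak -> sets bits 1 3 8 -> bits=0101000110
Op 3: insert emu -> sets bits 5 6 -> bits=0101011110
Op 4: insert cow -> sets bits 0 3 -> bits=1101011110
Op 5: query emu -> checks bit5=1, bit6=1 (all 1) -> maybe
Op 6: insert ant -> sets bits 1 4 -> bits=1101111110
Op 7: query cow -> checks bit0=1, bit3=1 (all 1) -> maybe
Op 8: insert gnu -> sets bits 0 6 9 -> bits=1101111111
Query results in order: maybe maybe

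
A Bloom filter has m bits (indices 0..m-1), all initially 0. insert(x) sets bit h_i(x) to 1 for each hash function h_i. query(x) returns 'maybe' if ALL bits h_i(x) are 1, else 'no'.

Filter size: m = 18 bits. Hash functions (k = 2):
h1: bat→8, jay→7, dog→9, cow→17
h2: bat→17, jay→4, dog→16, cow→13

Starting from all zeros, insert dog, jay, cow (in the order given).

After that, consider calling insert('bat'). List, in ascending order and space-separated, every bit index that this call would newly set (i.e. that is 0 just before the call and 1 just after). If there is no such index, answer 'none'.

Answer: 8

Derivation:
Start: bits=000000000000000000
After insert 'dog': sets bits 9 16 -> bits=000000000100000010
After insert 'jay': sets bits 4 7 -> bits=000010010100000010
After insert 'cow': sets bits 13 17 -> bits=000010010100010011
insert 'bat' would touch bits 8 17; currently bit8=0, bit17=1
Bits that are 0 among those (would change 0->1): 8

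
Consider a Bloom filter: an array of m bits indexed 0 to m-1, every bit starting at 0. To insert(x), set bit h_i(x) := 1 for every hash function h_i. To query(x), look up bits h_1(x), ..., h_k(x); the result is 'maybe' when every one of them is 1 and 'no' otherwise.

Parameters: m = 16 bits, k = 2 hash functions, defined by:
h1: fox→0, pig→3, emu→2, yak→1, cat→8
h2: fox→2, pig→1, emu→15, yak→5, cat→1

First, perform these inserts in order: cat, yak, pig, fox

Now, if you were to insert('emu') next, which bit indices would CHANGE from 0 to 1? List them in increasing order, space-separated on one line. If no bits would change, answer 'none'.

Answer: 15

Derivation:
Start: bits=0000000000000000
After insert 'cat': sets bits 1 8 -> bits=0100000010000000
After insert 'yak': sets bits 1 5 -> bits=0100010010000000
After insert 'pig': sets bits 1 3 -> bits=0101010010000000
After insert 'fox': sets bits 0 2 -> bits=1111010010000000
insert 'emu' would touch bits 2 15; currently bit2=1, bit15=0
Bits that are 0 among those (would change 0->1): 15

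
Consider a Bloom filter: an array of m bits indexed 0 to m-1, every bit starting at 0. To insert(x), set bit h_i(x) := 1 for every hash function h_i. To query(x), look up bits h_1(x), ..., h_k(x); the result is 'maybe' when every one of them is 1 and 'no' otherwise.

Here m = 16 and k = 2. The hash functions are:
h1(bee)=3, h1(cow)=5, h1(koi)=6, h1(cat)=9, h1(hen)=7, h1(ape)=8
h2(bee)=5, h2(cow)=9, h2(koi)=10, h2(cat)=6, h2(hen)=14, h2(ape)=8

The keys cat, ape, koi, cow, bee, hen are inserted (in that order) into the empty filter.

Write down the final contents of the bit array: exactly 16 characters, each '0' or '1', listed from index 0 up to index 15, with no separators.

Start: bits=0000000000000000
After insert 'cat': sets bits 6 9 -> bits=0000001001000000
After insert 'ape': sets bits 8 -> bits=0000001011000000
After insert 'koi': sets bits 6 10 -> bits=0000001011100000
After insert 'cow': sets bits 5 9 -> bits=0000011011100000
After insert 'bee': sets bits 3 5 -> bits=0001011011100000
After insert 'hen': sets bits 7 14 -> bits=0001011111100010

Answer: 0001011111100010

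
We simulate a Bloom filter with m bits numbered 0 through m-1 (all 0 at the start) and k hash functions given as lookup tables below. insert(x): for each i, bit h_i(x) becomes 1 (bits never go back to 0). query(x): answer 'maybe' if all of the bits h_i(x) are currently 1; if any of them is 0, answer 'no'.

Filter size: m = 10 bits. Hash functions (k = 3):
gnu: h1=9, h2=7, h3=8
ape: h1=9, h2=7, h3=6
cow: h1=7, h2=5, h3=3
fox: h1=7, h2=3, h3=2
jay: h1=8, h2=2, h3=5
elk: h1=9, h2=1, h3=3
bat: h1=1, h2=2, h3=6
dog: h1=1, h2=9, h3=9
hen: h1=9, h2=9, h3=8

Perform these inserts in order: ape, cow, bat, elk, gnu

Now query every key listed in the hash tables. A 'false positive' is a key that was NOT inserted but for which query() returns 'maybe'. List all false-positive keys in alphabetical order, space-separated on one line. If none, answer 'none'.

Start: bits=0000000000
After insert 'ape': sets bits 6 7 9 -> bits=0000001101
After insert 'cow': sets bits 3 5 7 -> bits=0001011101
After insert 'bat': sets bits 1 2 6 -> bits=0111011101
After insert 'elk': sets bits 1 3 9 -> bits=0111011101
After insert 'gnu': sets bits 7 8 9 -> bits=0111011111
Not inserted: dog fox hen jay — query each against bits=0111011111:
query dog: checks bit1=1, bit9=1 (all 1) -> maybe => FALSE POSITIVE
query fox: checks bit2=1, bit3=1, bit7=1 (all 1) -> maybe => FALSE POSITIVE
query hen: checks bit8=1, bit9=1 (all 1) -> maybe => FALSE POSITIVE
query jay: checks bit2=1, bit5=1, bit8=1 (all 1) -> maybe => FALSE POSITIVE
False positives (alphabetical): dog fox hen jay

Answer: dog fox hen jay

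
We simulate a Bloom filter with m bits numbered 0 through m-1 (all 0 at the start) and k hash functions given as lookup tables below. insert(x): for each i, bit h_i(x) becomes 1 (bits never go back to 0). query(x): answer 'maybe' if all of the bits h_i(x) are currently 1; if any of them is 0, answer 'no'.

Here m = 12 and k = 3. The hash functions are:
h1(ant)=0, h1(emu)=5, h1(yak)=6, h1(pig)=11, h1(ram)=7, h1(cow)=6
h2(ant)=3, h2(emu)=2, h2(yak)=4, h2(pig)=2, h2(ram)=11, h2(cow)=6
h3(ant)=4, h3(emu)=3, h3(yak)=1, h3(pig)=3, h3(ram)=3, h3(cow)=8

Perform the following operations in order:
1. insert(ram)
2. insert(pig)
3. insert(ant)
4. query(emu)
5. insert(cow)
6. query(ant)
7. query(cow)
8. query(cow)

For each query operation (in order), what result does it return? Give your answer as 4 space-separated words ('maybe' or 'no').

Start: bits=000000000000
Op 1: insert ram -> sets bits 3 7 11 -> bits=000100010001
Op 2: insert pig -> sets bits 2 3 11 -> bits=001100010001
Op 3: insert ant -> sets bits 0 3 4 -> bits=101110010001
Op 4: query emu -> checks bit2=1, bit3=1, bit5=0 (has a 0) -> no
Op 5: insert cow -> sets bits 6 8 -> bits=101110111001
Op 6: query ant -> checks bit0=1, bit3=1, bit4=1 (all 1) -> maybe
Op 7: query cow -> checks bit6=1, bit8=1 (all 1) -> maybe
Op 8: query cow -> checks bit6=1, bit8=1 (all 1) -> maybe
Query results in order: no maybe maybe maybe

Answer: no maybe maybe maybe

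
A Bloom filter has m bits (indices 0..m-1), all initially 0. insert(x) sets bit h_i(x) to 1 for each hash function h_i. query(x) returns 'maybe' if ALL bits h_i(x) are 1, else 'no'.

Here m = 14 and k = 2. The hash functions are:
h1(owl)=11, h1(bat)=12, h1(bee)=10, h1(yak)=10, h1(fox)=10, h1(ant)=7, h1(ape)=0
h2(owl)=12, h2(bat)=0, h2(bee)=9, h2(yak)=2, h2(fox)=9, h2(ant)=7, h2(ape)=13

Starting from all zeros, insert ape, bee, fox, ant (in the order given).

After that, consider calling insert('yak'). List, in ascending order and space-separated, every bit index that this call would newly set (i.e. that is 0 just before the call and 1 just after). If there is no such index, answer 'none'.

Answer: 2

Derivation:
Start: bits=00000000000000
After insert 'ape': sets bits 0 13 -> bits=10000000000001
After insert 'bee': sets bits 9 10 -> bits=10000000011001
After insert 'fox': sets bits 9 10 -> bits=10000000011001
After insert 'ant': sets bits 7 -> bits=10000001011001
insert 'yak' would touch bits 2 10; currently bit2=0, bit10=1
Bits that are 0 among those (would change 0->1): 2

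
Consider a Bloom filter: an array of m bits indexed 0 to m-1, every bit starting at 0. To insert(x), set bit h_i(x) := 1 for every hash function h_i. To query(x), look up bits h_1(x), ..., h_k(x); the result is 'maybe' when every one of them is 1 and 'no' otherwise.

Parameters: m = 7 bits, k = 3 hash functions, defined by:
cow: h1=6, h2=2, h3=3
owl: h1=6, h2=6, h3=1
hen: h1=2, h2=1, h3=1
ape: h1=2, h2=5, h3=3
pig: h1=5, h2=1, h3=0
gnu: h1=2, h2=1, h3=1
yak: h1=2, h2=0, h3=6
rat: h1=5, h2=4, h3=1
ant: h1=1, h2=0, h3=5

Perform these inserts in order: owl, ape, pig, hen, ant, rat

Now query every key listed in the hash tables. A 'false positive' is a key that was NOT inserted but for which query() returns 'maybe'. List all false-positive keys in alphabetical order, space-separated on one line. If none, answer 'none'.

Start: bits=0000000
After insert 'owl': sets bits 1 6 -> bits=0100001
After insert 'ape': sets bits 2 3 5 -> bits=0111011
After insert 'pig': sets bits 0 1 5 -> bits=1111011
After insert 'hen': sets bits 1 2 -> bits=1111011
After insert 'ant': sets bits 0 1 5 -> bits=1111011
After insert 'rat': sets bits 1 4 5 -> bits=1111111
Not inserted: cow gnu yak — query each against bits=1111111:
query cow: checks bit2=1, bit3=1, bit6=1 (all 1) -> maybe => FALSE POSITIVE
query gnu: checks bit1=1, bit2=1 (all 1) -> maybe => FALSE POSITIVE
query yak: checks bit0=1, bit2=1, bit6=1 (all 1) -> maybe => FALSE POSITIVE
False positives (alphabetical): cow gnu yak

Answer: cow gnu yak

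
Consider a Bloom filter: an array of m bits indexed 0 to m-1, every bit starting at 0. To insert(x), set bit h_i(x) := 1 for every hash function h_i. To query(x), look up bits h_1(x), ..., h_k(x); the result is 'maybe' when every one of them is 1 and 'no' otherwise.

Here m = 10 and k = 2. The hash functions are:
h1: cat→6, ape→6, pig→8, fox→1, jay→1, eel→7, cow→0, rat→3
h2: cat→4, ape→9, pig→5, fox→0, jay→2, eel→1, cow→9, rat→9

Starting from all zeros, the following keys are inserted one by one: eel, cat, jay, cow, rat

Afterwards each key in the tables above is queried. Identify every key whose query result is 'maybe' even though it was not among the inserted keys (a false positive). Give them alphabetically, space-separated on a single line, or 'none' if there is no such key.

Answer: ape fox

Derivation:
Start: bits=0000000000
After insert 'eel': sets bits 1 7 -> bits=0100000100
After insert 'cat': sets bits 4 6 -> bits=0100101100
After insert 'jay': sets bits 1 2 -> bits=0110101100
After insert 'cow': sets bits 0 9 -> bits=1110101101
After insert 'rat': sets bits 3 9 -> bits=1111101101
Not inserted: ape fox pig — query each against bits=1111101101:
query ape: checks bit6=1, bit9=1 (all 1) -> maybe => FALSE POSITIVE
query fox: checks bit0=1, bit1=1 (all 1) -> maybe => FALSE POSITIVE
query pig: checks bit5=0, bit8=0 (has a 0) -> no => not a false positive
False positives (alphabetical): ape fox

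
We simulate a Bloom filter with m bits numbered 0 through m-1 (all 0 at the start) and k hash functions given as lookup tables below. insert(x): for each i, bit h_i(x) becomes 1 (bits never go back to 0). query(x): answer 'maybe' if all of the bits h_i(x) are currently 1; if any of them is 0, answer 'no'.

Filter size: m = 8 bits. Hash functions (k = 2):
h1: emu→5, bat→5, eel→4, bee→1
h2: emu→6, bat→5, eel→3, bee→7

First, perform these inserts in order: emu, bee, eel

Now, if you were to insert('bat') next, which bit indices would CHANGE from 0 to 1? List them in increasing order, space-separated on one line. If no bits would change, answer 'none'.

Start: bits=00000000
After insert 'emu': sets bits 5 6 -> bits=00000110
After insert 'bee': sets bits 1 7 -> bits=01000111
After insert 'eel': sets bits 3 4 -> bits=01011111
insert 'bat' would touch bits 5; currently bit5=1
Bits that are 0 among those (would change 0->1): none

Answer: none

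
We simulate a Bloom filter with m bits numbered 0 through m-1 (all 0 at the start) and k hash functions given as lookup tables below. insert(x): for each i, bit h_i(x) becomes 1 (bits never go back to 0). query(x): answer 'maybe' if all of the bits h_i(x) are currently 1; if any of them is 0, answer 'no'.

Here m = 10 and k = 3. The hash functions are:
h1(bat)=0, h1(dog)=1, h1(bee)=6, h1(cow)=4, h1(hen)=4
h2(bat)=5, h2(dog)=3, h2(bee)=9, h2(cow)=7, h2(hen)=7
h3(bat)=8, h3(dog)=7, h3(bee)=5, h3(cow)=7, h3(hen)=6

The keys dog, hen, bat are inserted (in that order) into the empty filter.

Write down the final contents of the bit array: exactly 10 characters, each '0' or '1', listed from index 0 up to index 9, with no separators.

Start: bits=0000000000
After insert 'dog': sets bits 1 3 7 -> bits=0101000100
After insert 'hen': sets bits 4 6 7 -> bits=0101101100
After insert 'bat': sets bits 0 5 8 -> bits=1101111110

Answer: 1101111110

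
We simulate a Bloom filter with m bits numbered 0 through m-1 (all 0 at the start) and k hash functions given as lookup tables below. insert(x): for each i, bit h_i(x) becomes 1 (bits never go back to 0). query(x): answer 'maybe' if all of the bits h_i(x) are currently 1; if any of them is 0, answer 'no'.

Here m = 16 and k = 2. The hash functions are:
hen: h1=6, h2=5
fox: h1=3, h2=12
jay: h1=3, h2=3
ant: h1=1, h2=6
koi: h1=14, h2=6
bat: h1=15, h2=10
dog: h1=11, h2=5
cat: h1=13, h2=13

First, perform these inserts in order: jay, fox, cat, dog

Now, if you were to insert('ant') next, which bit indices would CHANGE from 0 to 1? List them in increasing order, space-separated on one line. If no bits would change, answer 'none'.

Start: bits=0000000000000000
After insert 'jay': sets bits 3 -> bits=0001000000000000
After insert 'fox': sets bits 3 12 -> bits=0001000000001000
After insert 'cat': sets bits 13 -> bits=0001000000001100
After insert 'dog': sets bits 5 11 -> bits=0001010000011100
insert 'ant' would touch bits 1 6; currently bit1=0, bit6=0
Bits that are 0 among those (would change 0->1): 1 6

Answer: 1 6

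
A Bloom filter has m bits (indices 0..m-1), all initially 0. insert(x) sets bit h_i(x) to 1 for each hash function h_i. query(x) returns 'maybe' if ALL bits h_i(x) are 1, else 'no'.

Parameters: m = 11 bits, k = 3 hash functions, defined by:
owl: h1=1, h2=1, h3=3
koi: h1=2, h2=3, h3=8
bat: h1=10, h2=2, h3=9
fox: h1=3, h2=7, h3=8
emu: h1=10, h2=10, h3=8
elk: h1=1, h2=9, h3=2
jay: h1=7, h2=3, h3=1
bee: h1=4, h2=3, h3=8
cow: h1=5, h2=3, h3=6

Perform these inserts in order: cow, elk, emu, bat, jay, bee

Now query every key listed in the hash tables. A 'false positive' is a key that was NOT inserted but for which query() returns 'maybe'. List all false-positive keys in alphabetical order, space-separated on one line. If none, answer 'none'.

Answer: fox koi owl

Derivation:
Start: bits=00000000000
After insert 'cow': sets bits 3 5 6 -> bits=00010110000
After insert 'elk': sets bits 1 2 9 -> bits=01110110010
After insert 'emu': sets bits 8 10 -> bits=01110110111
After insert 'bat': sets bits 2 9 10 -> bits=01110110111
After insert 'jay': sets bits 1 3 7 -> bits=01110111111
After insert 'bee': sets bits 3 4 8 -> bits=01111111111
Not inserted: fox koi owl — query each against bits=01111111111:
query fox: checks bit3=1, bit7=1, bit8=1 (all 1) -> maybe => FALSE POSITIVE
query koi: checks bit2=1, bit3=1, bit8=1 (all 1) -> maybe => FALSE POSITIVE
query owl: checks bit1=1, bit3=1 (all 1) -> maybe => FALSE POSITIVE
False positives (alphabetical): fox koi owl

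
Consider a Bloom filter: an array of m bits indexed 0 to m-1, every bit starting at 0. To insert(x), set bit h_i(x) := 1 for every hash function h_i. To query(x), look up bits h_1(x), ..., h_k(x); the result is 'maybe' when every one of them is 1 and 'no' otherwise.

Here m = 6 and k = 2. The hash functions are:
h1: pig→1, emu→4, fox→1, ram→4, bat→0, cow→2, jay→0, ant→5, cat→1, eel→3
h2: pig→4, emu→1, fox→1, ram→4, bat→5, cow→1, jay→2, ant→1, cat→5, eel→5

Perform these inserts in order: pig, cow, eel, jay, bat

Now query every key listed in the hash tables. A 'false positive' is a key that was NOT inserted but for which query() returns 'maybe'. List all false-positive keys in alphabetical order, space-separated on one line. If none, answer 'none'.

Answer: ant cat emu fox ram

Derivation:
Start: bits=000000
After insert 'pig': sets bits 1 4 -> bits=010010
After insert 'cow': sets bits 1 2 -> bits=011010
After insert 'eel': sets bits 3 5 -> bits=011111
After insert 'jay': sets bits 0 2 -> bits=111111
After insert 'bat': sets bits 0 5 -> bits=111111
Not inserted: ant cat emu fox ram — query each against bits=111111:
query ant: checks bit1=1, bit5=1 (all 1) -> maybe => FALSE POSITIVE
query cat: checks bit1=1, bit5=1 (all 1) -> maybe => FALSE POSITIVE
query emu: checks bit1=1, bit4=1 (all 1) -> maybe => FALSE POSITIVE
query fox: checks bit1=1 (all 1) -> maybe => FALSE POSITIVE
query ram: checks bit4=1 (all 1) -> maybe => FALSE POSITIVE
False positives (alphabetical): ant cat emu fox ram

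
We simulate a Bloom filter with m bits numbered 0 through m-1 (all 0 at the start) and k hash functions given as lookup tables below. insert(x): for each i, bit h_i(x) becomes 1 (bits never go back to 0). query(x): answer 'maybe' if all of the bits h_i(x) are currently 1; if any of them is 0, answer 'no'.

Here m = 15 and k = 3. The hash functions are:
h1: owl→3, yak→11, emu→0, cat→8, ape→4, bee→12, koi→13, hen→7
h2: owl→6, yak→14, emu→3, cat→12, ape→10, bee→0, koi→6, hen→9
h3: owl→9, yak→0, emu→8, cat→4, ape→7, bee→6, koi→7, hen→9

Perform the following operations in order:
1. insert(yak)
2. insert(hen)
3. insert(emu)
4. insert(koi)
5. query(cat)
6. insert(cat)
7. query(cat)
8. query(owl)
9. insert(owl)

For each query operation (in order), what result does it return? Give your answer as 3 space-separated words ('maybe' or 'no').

Answer: no maybe maybe

Derivation:
Start: bits=000000000000000
Op 1: insert yak -> sets bits 0 11 14 -> bits=100000000001001
Op 2: insert hen -> sets bits 7 9 -> bits=100000010101001
Op 3: insert emu -> sets bits 0 3 8 -> bits=100100011101001
Op 4: insert koi -> sets bits 6 7 13 -> bits=100100111101011
Op 5: query cat -> checks bit4=0, bit8=1, bit12=0 (has a 0) -> no
Op 6: insert cat -> sets bits 4 8 12 -> bits=100110111101111
Op 7: query cat -> checks bit4=1, bit8=1, bit12=1 (all 1) -> maybe
Op 8: query owl -> checks bit3=1, bit6=1, bit9=1 (all 1) -> maybe
Op 9: insert owl -> sets bits 3 6 9 -> bits=100110111101111
Query results in order: no maybe maybe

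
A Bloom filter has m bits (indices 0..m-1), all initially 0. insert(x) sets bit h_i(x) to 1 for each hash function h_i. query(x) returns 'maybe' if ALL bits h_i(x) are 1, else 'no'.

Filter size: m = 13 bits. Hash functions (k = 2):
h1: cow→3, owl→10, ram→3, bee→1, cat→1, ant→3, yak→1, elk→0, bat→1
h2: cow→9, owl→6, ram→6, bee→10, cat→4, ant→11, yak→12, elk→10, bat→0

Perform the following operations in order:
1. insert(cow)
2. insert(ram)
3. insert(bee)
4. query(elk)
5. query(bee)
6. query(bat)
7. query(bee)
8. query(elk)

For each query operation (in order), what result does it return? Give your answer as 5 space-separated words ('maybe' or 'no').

Answer: no maybe no maybe no

Derivation:
Start: bits=0000000000000
Op 1: insert cow -> sets bits 3 9 -> bits=0001000001000
Op 2: insert ram -> sets bits 3 6 -> bits=0001001001000
Op 3: insert bee -> sets bits 1 10 -> bits=0101001001100
Op 4: query elk -> checks bit0=0, bit10=1 (has a 0) -> no
Op 5: query bee -> checks bit1=1, bit10=1 (all 1) -> maybe
Op 6: query bat -> checks bit0=0, bit1=1 (has a 0) -> no
Op 7: query bee -> checks bit1=1, bit10=1 (all 1) -> maybe
Op 8: query elk -> checks bit0=0, bit10=1 (has a 0) -> no
Query results in order: no maybe no maybe no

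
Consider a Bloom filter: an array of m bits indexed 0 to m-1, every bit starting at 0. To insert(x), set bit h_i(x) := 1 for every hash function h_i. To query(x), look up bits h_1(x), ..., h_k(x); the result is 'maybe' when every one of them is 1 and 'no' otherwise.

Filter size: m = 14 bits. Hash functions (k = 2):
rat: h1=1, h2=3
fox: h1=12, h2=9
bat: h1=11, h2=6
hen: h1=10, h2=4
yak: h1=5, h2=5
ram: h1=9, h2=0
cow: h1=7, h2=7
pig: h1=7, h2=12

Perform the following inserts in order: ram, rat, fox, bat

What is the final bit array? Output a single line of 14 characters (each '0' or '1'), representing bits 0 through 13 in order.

Start: bits=00000000000000
After insert 'ram': sets bits 0 9 -> bits=10000000010000
After insert 'rat': sets bits 1 3 -> bits=11010000010000
After insert 'fox': sets bits 9 12 -> bits=11010000010010
After insert 'bat': sets bits 6 11 -> bits=11010010010110

Answer: 11010010010110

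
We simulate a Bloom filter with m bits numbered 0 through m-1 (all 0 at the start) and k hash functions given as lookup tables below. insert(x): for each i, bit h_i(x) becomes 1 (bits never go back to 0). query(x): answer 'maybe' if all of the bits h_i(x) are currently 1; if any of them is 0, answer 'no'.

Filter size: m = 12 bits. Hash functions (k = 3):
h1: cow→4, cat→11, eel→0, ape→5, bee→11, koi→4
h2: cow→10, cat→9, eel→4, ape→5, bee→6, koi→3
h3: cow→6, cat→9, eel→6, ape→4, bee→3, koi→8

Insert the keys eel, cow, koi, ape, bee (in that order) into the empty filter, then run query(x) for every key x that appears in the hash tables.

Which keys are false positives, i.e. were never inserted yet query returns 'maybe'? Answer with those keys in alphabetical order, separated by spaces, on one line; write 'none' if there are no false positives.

Answer: none

Derivation:
Start: bits=000000000000
After insert 'eel': sets bits 0 4 6 -> bits=100010100000
After insert 'cow': sets bits 4 6 10 -> bits=100010100010
After insert 'koi': sets bits 3 4 8 -> bits=100110101010
After insert 'ape': sets bits 4 5 -> bits=100111101010
After insert 'bee': sets bits 3 6 11 -> bits=100111101011
Not inserted: cat — query each against bits=100111101011:
query cat: checks bit9=0, bit11=1 (has a 0) -> no => not a false positive
False positives (alphabetical): none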